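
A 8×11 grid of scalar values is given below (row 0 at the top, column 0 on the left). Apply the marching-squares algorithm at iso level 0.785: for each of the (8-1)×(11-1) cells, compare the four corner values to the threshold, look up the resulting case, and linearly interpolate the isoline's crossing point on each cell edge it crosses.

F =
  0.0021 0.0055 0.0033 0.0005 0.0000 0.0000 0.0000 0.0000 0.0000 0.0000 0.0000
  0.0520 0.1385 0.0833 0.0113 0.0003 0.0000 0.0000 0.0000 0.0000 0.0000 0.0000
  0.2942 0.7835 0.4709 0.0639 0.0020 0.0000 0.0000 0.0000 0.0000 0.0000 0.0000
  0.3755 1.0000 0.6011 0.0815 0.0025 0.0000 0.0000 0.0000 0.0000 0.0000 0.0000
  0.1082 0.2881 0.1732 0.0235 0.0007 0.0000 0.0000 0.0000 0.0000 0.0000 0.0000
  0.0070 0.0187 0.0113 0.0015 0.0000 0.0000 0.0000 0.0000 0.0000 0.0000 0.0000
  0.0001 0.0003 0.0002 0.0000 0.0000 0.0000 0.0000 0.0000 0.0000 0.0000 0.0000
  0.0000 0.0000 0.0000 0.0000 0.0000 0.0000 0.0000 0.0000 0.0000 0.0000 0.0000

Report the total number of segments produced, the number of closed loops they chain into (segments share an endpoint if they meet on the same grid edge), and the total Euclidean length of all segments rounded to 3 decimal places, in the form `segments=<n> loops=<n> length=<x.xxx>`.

cell (2,0): code 0100 → (2.007,1.000)–(3.000,0.656)
cell (2,1): code 1000 → (3.000,1.539)–(2.007,1.000)
cell (3,0): code 0010 → (3.000,0.656)–(3.302,1.000)
cell (3,1): code 0001 → (3.302,1.000)–(3.000,1.539)
total: 4 segments, chained into 1 closed loop(s), length Σ = 3.256759

segments=4 loops=1 length=3.257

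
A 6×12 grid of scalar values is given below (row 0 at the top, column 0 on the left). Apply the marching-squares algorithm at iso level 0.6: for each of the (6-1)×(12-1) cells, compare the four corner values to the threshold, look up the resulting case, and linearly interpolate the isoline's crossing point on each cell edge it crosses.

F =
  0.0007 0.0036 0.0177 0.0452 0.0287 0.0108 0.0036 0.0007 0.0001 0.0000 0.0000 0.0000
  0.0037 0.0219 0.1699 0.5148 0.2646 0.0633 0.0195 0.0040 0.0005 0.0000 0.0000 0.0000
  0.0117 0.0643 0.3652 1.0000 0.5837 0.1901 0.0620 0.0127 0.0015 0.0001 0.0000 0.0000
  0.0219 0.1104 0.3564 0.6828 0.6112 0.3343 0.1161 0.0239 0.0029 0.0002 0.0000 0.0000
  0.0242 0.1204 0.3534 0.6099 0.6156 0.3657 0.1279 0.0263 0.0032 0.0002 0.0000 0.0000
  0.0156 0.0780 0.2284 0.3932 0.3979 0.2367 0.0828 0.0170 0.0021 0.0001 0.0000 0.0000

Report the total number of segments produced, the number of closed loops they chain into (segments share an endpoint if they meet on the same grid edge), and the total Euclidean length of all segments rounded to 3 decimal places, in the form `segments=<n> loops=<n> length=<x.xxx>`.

segments=10 loops=1 length=7.554

cell (1,2): code 0100 → (1.176,3.000)–(2.000,2.370)
cell (1,3): code 1000 → (2.000,3.961)–(1.176,3.000)
cell (2,2): code 0110 → (2.000,2.370)–(3.000,2.746)
cell (2,3): code 1101 → (2.593,4.000)–(2.000,3.961)
cell (2,4): code 1000 → (3.000,4.040)–(2.593,4.000)
cell (3,2): code 0110 → (3.000,2.746)–(4.000,2.961)
cell (3,4): code 1001 → (4.000,4.062)–(3.000,4.040)
cell (4,2): code 0010 → (4.000,2.961)–(4.046,3.000)
cell (4,3): code 0011 → (4.046,3.000)–(4.072,4.000)
cell (4,4): code 0001 → (4.072,4.000)–(4.000,4.062)
total: 10 segments, chained into 1 closed loop(s), length Σ = 7.553772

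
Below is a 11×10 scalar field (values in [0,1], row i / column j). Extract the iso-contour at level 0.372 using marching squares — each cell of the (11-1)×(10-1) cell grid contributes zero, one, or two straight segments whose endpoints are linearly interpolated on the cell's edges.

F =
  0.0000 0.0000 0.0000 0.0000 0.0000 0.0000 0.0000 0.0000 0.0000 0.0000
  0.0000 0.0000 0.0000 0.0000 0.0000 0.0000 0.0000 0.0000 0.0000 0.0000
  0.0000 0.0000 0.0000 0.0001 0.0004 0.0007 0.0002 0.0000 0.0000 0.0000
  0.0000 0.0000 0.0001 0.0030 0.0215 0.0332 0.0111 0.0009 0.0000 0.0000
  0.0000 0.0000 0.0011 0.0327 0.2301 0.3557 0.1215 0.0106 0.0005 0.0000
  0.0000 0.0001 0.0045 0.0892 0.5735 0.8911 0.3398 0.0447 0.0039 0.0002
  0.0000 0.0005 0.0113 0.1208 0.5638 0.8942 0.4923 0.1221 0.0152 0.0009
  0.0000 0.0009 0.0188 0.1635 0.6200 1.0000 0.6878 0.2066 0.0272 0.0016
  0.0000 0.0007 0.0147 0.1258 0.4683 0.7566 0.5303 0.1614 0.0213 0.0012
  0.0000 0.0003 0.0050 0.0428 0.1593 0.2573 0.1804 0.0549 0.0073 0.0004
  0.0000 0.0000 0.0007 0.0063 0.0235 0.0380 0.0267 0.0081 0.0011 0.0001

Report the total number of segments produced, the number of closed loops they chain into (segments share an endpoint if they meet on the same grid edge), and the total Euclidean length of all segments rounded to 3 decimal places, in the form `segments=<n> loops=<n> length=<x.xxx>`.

segments=14 loops=1 length=12.526

cell (4,3): code 0100 → (4.413,4.000)–(5.000,3.584)
cell (4,4): code 1100 → (4.030,5.000)–(4.413,4.000)
cell (4,5): code 1000 → (5.000,5.942)–(4.030,5.000)
cell (5,3): code 0110 → (5.000,3.584)–(6.000,3.567)
cell (5,5): code 1101 → (5.211,6.000)–(5.000,5.942)
cell (5,6): code 1000 → (6.000,6.325)–(5.211,6.000)
cell (6,3): code 0110 → (6.000,3.567)–(7.000,3.457)
cell (6,6): code 1001 → (7.000,6.656)–(6.000,6.325)
cell (7,3): code 0110 → (7.000,3.457)–(8.000,3.719)
cell (7,6): code 1001 → (8.000,6.429)–(7.000,6.656)
cell (8,3): code 0010 → (8.000,3.719)–(8.312,4.000)
cell (8,4): code 0011 → (8.312,4.000)–(8.770,5.000)
cell (8,5): code 0011 → (8.770,5.000)–(8.452,6.000)
cell (8,6): code 0001 → (8.452,6.000)–(8.000,6.429)
total: 14 segments, chained into 1 closed loop(s), length Σ = 12.525513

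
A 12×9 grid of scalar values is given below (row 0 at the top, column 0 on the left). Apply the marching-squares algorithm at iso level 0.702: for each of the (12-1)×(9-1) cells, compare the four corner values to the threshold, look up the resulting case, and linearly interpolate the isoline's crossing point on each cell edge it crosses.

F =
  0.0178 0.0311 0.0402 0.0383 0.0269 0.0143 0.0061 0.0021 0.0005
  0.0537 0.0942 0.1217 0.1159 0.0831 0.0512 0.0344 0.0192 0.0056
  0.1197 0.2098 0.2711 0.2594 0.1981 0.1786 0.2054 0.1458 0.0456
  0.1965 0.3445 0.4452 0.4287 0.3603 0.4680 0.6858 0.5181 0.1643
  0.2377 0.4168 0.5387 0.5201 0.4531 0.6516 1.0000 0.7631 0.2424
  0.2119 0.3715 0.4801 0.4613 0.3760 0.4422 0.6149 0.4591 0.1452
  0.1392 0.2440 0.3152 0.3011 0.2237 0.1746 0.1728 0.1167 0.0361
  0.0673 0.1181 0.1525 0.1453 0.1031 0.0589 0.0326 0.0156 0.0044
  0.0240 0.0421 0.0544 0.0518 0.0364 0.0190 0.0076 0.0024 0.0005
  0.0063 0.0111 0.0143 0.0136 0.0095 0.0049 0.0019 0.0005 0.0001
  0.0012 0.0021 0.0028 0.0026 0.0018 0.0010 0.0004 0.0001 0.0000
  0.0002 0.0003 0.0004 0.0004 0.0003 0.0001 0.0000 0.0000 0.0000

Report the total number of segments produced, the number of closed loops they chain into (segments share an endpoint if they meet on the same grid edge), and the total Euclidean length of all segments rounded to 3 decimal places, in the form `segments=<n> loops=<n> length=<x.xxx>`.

cell (3,5): code 0100 → (3.052,6.000)–(4.000,5.145)
cell (3,6): code 1100 → (3.751,7.000)–(3.052,6.000)
cell (3,7): code 1000 → (4.000,7.117)–(3.751,7.000)
cell (4,5): code 0010 → (4.000,5.145)–(4.774,6.000)
cell (4,6): code 0011 → (4.774,6.000)–(4.201,7.000)
cell (4,7): code 0001 → (4.201,7.000)–(4.000,7.117)
total: 6 segments, chained into 1 closed loop(s), length Σ = 5.311508

segments=6 loops=1 length=5.312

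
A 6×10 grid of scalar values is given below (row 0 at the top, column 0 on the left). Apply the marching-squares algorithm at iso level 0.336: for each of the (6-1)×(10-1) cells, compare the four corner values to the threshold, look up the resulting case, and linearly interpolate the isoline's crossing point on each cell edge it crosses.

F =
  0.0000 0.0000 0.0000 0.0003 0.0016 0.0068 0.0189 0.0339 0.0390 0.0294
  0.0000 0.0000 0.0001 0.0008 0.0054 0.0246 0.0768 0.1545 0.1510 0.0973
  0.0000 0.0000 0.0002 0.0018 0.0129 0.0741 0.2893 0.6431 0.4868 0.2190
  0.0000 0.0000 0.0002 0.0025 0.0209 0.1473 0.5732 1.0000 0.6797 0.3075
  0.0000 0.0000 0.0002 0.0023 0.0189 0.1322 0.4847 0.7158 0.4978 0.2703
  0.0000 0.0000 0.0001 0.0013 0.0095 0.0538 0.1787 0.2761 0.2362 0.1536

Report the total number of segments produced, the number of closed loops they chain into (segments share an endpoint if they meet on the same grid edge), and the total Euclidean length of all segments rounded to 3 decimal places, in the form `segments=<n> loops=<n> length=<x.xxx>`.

segments=12 loops=1 length=10.802

cell (1,6): code 0100 → (1.371,7.000)–(2.000,6.132)
cell (1,7): code 1100 → (1.551,8.000)–(1.371,7.000)
cell (1,8): code 1000 → (2.000,8.563)–(1.551,8.000)
cell (2,5): code 0100 → (2.164,6.000)–(3.000,5.443)
cell (2,6): code 1110 → (2.000,6.132)–(2.164,6.000)
cell (2,8): code 1001 → (3.000,8.923)–(2.000,8.563)
cell (3,5): code 0110 → (3.000,5.443)–(4.000,5.578)
cell (3,8): code 1001 → (4.000,8.711)–(3.000,8.923)
cell (4,5): code 0010 → (4.000,5.578)–(4.486,6.000)
cell (4,6): code 0011 → (4.486,6.000)–(4.864,7.000)
cell (4,7): code 0011 → (4.864,7.000)–(4.619,8.000)
cell (4,8): code 0001 → (4.619,8.000)–(4.000,8.711)
total: 12 segments, chained into 1 closed loop(s), length Σ = 10.801876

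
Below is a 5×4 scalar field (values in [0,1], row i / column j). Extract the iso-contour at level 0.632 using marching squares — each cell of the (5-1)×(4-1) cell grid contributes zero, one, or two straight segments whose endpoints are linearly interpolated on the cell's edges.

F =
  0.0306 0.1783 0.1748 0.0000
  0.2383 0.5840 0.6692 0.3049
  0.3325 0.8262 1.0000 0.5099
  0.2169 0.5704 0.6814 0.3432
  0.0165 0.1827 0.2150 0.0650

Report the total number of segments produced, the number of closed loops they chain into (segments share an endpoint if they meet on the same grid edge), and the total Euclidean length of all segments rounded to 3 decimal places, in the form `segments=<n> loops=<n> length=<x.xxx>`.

segments=10 loops=1 length=6.519

cell (0,1): code 0100 → (0.925,2.000)–(1.000,1.563)
cell (0,2): code 1000 → (1.000,2.102)–(0.925,2.000)
cell (1,0): code 0100 → (1.198,1.000)–(2.000,0.607)
cell (1,1): code 1110 → (1.000,1.563)–(1.198,1.000)
cell (1,2): code 1001 → (2.000,2.751)–(1.000,2.102)
cell (2,0): code 0010 → (2.000,0.607)–(2.759,1.000)
cell (2,1): code 0111 → (2.759,1.000)–(3.000,1.555)
cell (2,2): code 1001 → (3.000,2.146)–(2.000,2.751)
cell (3,1): code 0010 → (3.000,1.555)–(3.106,2.000)
cell (3,2): code 0001 → (3.106,2.000)–(3.000,2.146)
total: 10 segments, chained into 1 closed loop(s), length Σ = 6.518794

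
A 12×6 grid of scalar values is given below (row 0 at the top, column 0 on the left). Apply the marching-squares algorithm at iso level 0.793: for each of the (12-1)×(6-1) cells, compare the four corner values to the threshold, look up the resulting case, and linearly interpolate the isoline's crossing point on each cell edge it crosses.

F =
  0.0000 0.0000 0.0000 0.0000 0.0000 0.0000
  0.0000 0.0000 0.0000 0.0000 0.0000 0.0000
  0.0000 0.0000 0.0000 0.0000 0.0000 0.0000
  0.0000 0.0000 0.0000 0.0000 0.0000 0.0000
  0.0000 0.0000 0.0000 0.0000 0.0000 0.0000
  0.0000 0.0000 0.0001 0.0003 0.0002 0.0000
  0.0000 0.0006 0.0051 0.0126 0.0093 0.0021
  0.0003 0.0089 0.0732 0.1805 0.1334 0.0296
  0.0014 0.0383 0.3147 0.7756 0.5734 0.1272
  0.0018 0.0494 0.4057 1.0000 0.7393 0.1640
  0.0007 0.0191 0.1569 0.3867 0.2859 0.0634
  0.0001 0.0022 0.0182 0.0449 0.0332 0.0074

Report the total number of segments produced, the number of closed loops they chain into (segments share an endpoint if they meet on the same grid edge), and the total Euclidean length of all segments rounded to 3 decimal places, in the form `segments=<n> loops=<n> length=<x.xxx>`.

cell (8,2): code 0100 → (8.078,3.000)–(9.000,2.652)
cell (8,3): code 1000 → (9.000,3.794)–(8.078,3.000)
cell (9,2): code 0010 → (9.000,2.652)–(9.338,3.000)
cell (9,3): code 0001 → (9.338,3.000)–(9.000,3.794)
total: 4 segments, chained into 1 closed loop(s), length Σ = 3.550941

segments=4 loops=1 length=3.551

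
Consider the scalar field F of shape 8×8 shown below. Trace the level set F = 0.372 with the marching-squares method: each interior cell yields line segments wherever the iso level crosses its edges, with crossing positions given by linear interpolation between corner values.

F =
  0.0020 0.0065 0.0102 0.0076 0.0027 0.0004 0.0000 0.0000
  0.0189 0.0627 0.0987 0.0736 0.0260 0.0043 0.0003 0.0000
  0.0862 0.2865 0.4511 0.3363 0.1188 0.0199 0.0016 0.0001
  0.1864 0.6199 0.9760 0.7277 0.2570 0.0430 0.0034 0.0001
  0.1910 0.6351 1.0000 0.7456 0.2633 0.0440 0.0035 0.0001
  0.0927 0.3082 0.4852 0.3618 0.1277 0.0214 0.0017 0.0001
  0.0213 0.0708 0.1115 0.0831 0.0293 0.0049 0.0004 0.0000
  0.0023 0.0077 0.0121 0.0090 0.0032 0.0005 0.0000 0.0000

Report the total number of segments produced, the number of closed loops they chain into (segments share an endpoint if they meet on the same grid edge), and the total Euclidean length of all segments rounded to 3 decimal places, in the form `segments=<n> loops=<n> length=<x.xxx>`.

segments=14 loops=1 length=10.693

cell (1,1): code 0100 → (1.776,2.000)–(2.000,1.519)
cell (1,2): code 1000 → (2.000,2.689)–(1.776,2.000)
cell (2,0): code 0100 → (2.256,1.000)–(3.000,0.428)
cell (2,1): code 1110 → (2.000,1.519)–(2.256,1.000)
cell (2,2): code 1101 → (2.091,3.000)–(2.000,2.689)
cell (2,3): code 1000 → (3.000,3.756)–(2.091,3.000)
cell (3,0): code 0110 → (3.000,0.428)–(4.000,0.408)
cell (3,3): code 1001 → (4.000,3.775)–(3.000,3.756)
cell (4,0): code 0010 → (4.000,0.408)–(4.805,1.000)
cell (4,1): code 0111 → (4.805,1.000)–(5.000,1.360)
cell (4,2): code 1011 → (5.000,2.917)–(4.973,3.000)
cell (4,3): code 0001 → (4.973,3.000)–(4.000,3.775)
cell (5,1): code 0010 → (5.000,1.360)–(5.303,2.000)
cell (5,2): code 0001 → (5.303,2.000)–(5.000,2.917)
total: 14 segments, chained into 1 closed loop(s), length Σ = 10.692608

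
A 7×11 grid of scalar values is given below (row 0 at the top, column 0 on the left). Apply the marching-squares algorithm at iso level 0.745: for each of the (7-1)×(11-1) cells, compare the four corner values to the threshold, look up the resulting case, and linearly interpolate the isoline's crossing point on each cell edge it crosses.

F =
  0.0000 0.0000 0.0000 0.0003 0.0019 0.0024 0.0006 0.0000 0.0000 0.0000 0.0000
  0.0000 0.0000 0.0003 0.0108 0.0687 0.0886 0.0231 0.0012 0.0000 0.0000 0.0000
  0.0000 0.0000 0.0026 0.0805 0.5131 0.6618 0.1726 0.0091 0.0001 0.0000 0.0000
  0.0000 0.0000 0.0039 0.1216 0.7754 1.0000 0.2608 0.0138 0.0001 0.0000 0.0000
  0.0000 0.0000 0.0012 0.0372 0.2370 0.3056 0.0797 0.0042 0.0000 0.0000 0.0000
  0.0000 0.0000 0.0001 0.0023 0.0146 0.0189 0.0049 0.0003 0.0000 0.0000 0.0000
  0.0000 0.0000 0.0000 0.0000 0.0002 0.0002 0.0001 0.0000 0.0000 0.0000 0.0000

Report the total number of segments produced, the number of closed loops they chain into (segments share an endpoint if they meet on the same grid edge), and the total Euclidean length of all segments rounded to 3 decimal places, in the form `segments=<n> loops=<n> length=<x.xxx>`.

segments=6 loops=1 length=3.764

cell (2,3): code 0100 → (2.884,4.000)–(3.000,3.954)
cell (2,4): code 1100 → (2.246,5.000)–(2.884,4.000)
cell (2,5): code 1000 → (3.000,5.345)–(2.246,5.000)
cell (3,3): code 0010 → (3.000,3.954)–(3.056,4.000)
cell (3,4): code 0011 → (3.056,4.000)–(3.367,5.000)
cell (3,5): code 0001 → (3.367,5.000)–(3.000,5.345)
total: 6 segments, chained into 1 closed loop(s), length Σ = 3.764435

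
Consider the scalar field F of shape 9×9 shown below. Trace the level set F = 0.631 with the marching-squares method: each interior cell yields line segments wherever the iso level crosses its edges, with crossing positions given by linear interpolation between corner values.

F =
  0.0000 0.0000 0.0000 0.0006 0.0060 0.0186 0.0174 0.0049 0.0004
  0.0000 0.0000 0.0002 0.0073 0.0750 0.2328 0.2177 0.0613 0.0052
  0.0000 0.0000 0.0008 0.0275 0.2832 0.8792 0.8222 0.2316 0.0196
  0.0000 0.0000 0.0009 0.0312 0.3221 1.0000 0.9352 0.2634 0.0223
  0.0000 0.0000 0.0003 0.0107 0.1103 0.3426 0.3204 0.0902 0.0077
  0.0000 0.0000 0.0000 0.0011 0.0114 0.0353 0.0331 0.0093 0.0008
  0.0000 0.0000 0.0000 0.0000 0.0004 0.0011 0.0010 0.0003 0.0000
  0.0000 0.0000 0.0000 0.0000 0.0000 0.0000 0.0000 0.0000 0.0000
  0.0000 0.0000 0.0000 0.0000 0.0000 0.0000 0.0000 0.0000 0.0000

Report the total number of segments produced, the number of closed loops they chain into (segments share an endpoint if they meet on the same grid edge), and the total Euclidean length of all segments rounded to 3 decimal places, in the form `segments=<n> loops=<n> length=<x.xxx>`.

cell (1,4): code 0100 → (1.616,5.000)–(2.000,4.584)
cell (1,5): code 1100 → (1.684,6.000)–(1.616,5.000)
cell (1,6): code 1000 → (2.000,6.324)–(1.684,6.000)
cell (2,4): code 0110 → (2.000,4.584)–(3.000,4.456)
cell (2,6): code 1001 → (3.000,6.453)–(2.000,6.324)
cell (3,4): code 0010 → (3.000,4.456)–(3.561,5.000)
cell (3,5): code 0011 → (3.561,5.000)–(3.495,6.000)
cell (3,6): code 0001 → (3.495,6.000)–(3.000,6.453)
total: 8 segments, chained into 1 closed loop(s), length Σ = 6.492592

segments=8 loops=1 length=6.493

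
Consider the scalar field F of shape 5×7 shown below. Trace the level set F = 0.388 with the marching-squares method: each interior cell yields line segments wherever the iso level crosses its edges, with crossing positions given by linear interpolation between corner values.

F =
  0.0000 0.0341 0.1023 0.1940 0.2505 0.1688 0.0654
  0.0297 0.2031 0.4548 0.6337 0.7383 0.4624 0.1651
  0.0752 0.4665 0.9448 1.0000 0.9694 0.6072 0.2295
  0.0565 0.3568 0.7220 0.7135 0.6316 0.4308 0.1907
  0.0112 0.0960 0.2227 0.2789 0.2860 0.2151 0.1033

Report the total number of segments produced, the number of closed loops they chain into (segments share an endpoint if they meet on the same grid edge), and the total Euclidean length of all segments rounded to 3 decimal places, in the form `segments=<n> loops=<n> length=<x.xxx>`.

cell (0,1): code 0100 → (0.810,2.000)–(1.000,1.735)
cell (0,2): code 1100 → (0.441,3.000)–(0.810,2.000)
cell (0,3): code 1100 → (0.282,4.000)–(0.441,3.000)
cell (0,4): code 1100 → (0.747,5.000)–(0.282,4.000)
cell (0,5): code 1000 → (1.000,5.250)–(0.747,5.000)
cell (1,0): code 0100 → (1.702,1.000)–(2.000,0.799)
cell (1,1): code 1110 → (1.000,1.735)–(1.702,1.000)
cell (1,5): code 1001 → (2.000,5.580)–(1.000,5.250)
cell (2,0): code 0010 → (2.000,0.799)–(2.716,1.000)
cell (2,1): code 0111 → (2.716,1.000)–(3.000,1.085)
cell (2,5): code 1001 → (3.000,5.178)–(2.000,5.580)
cell (3,1): code 0010 → (3.000,1.085)–(3.669,2.000)
cell (3,2): code 0011 → (3.669,2.000)–(3.749,3.000)
cell (3,3): code 0011 → (3.749,3.000)–(3.705,4.000)
cell (3,4): code 0011 → (3.705,4.000)–(3.198,5.000)
cell (3,5): code 0001 → (3.198,5.000)–(3.000,5.178)
total: 16 segments, chained into 1 closed loop(s), length Σ = 12.934878

segments=16 loops=1 length=12.935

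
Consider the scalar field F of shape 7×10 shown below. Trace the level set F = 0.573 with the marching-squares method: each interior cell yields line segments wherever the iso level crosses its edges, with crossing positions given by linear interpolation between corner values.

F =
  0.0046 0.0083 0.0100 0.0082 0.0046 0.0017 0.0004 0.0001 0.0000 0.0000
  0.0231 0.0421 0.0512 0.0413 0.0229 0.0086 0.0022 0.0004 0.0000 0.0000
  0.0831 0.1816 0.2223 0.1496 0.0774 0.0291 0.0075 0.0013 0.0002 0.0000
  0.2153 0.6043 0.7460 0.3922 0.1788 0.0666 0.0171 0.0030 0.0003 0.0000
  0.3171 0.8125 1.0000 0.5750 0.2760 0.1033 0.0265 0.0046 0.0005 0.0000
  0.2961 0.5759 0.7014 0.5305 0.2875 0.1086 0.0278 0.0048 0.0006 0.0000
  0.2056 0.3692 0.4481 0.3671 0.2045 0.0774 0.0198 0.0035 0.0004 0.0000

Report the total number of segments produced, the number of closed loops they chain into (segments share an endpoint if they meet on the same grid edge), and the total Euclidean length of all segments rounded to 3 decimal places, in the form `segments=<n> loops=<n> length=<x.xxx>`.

segments=12 loops=1 length=8.113

cell (2,0): code 0100 → (2.926,1.000)–(3.000,0.920)
cell (2,1): code 1100 → (2.670,2.000)–(2.926,1.000)
cell (2,2): code 1000 → (3.000,2.489)–(2.670,2.000)
cell (3,0): code 0110 → (3.000,0.920)–(4.000,0.517)
cell (3,2): code 1101 → (3.989,3.000)–(3.000,2.489)
cell (3,3): code 1000 → (4.000,3.007)–(3.989,3.000)
cell (4,0): code 0110 → (4.000,0.517)–(5.000,0.990)
cell (4,2): code 1011 → (5.000,2.751)–(4.045,3.000)
cell (4,3): code 0001 → (4.045,3.000)–(4.000,3.007)
cell (5,0): code 0010 → (5.000,0.990)–(5.014,1.000)
cell (5,1): code 0011 → (5.014,1.000)–(5.507,2.000)
cell (5,2): code 0001 → (5.507,2.000)–(5.000,2.751)
total: 12 segments, chained into 1 closed loop(s), length Σ = 8.113260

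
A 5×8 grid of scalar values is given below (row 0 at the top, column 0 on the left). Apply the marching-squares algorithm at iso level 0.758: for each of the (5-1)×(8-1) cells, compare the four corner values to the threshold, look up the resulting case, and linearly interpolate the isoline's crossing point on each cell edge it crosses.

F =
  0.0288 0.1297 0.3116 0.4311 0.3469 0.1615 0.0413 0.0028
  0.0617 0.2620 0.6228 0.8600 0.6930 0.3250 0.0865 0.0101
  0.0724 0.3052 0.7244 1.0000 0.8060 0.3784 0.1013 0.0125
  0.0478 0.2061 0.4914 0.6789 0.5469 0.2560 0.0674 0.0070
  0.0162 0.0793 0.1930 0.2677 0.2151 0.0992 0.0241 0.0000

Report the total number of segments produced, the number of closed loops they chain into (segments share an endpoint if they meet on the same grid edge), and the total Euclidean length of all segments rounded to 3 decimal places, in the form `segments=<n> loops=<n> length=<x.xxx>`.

segments=8 loops=1 length=5.901

cell (0,2): code 0100 → (0.762,3.000)–(1.000,2.570)
cell (0,3): code 1000 → (1.000,3.611)–(0.762,3.000)
cell (1,2): code 0110 → (1.000,2.570)–(2.000,2.122)
cell (1,3): code 1101 → (1.575,4.000)–(1.000,3.611)
cell (1,4): code 1000 → (2.000,4.112)–(1.575,4.000)
cell (2,2): code 0010 → (2.000,2.122)–(2.754,3.000)
cell (2,3): code 0011 → (2.754,3.000)–(2.185,4.000)
cell (2,4): code 0001 → (2.185,4.000)–(2.000,4.112)
total: 8 segments, chained into 1 closed loop(s), length Σ = 5.900560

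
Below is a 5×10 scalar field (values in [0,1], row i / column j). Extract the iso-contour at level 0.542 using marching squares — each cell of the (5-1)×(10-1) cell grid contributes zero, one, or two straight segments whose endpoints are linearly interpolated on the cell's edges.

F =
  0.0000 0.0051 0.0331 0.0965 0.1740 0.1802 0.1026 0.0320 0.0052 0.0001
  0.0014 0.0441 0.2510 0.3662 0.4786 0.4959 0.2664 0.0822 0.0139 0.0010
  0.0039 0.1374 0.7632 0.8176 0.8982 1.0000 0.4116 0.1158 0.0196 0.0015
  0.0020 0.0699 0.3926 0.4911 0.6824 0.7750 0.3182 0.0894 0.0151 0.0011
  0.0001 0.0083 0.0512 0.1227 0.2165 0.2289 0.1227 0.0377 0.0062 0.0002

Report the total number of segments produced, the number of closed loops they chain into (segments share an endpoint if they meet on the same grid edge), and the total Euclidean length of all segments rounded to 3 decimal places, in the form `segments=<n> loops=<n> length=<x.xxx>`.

segments=12 loops=1 length=10.334

cell (1,1): code 0100 → (1.568,2.000)–(2.000,1.647)
cell (1,2): code 1100 → (1.389,3.000)–(1.568,2.000)
cell (1,3): code 1100 → (1.151,4.000)–(1.389,3.000)
cell (1,4): code 1100 → (1.091,5.000)–(1.151,4.000)
cell (1,5): code 1000 → (2.000,5.778)–(1.091,5.000)
cell (2,1): code 0010 → (2.000,1.647)–(2.597,2.000)
cell (2,2): code 0011 → (2.597,2.000)–(2.844,3.000)
cell (2,3): code 0111 → (2.844,3.000)–(3.000,3.266)
cell (2,5): code 1001 → (3.000,5.510)–(2.000,5.778)
cell (3,3): code 0010 → (3.000,3.266)–(3.301,4.000)
cell (3,4): code 0011 → (3.301,4.000)–(3.427,5.000)
cell (3,5): code 0001 → (3.427,5.000)–(3.000,5.510)
total: 12 segments, chained into 1 closed loop(s), length Σ = 10.333827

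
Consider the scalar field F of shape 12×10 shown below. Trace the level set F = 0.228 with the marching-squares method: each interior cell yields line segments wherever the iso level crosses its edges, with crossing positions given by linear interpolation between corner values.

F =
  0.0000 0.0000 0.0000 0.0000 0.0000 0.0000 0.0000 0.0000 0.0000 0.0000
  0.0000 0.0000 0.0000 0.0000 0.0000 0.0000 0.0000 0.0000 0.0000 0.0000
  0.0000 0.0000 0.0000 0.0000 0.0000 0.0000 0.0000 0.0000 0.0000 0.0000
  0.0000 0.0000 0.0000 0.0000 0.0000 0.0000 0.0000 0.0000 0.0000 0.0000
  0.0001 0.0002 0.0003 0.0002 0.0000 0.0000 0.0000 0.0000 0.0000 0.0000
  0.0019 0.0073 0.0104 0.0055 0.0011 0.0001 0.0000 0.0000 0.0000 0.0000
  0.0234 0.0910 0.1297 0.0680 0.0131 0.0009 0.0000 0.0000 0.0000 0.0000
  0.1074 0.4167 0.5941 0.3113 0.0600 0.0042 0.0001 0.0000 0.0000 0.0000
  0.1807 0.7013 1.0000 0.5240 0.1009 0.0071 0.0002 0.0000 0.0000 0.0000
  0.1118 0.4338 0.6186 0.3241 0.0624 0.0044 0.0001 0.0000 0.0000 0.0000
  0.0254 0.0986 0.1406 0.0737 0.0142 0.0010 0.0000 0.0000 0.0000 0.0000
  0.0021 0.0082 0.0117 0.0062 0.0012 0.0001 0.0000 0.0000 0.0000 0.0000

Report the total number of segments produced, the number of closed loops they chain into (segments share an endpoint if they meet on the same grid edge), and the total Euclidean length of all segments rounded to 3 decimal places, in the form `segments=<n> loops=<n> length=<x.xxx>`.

cell (6,0): code 0100 → (6.421,1.000)–(7.000,0.390)
cell (6,1): code 1100 → (6.212,2.000)–(6.421,1.000)
cell (6,2): code 1100 → (6.658,3.000)–(6.212,2.000)
cell (6,3): code 1000 → (7.000,3.331)–(6.658,3.000)
cell (7,0): code 0110 → (7.000,0.390)–(8.000,0.091)
cell (7,3): code 1001 → (8.000,3.700)–(7.000,3.331)
cell (8,0): code 0110 → (8.000,0.091)–(9.000,0.361)
cell (8,3): code 1001 → (9.000,3.367)–(8.000,3.700)
cell (9,0): code 0010 → (9.000,0.361)–(9.614,1.000)
cell (9,1): code 0011 → (9.614,1.000)–(9.817,2.000)
cell (9,2): code 0011 → (9.817,2.000)–(9.384,3.000)
cell (9,3): code 0001 → (9.384,3.000)–(9.000,3.367)
total: 12 segments, chained into 1 closed loop(s), length Σ = 11.161116

segments=12 loops=1 length=11.161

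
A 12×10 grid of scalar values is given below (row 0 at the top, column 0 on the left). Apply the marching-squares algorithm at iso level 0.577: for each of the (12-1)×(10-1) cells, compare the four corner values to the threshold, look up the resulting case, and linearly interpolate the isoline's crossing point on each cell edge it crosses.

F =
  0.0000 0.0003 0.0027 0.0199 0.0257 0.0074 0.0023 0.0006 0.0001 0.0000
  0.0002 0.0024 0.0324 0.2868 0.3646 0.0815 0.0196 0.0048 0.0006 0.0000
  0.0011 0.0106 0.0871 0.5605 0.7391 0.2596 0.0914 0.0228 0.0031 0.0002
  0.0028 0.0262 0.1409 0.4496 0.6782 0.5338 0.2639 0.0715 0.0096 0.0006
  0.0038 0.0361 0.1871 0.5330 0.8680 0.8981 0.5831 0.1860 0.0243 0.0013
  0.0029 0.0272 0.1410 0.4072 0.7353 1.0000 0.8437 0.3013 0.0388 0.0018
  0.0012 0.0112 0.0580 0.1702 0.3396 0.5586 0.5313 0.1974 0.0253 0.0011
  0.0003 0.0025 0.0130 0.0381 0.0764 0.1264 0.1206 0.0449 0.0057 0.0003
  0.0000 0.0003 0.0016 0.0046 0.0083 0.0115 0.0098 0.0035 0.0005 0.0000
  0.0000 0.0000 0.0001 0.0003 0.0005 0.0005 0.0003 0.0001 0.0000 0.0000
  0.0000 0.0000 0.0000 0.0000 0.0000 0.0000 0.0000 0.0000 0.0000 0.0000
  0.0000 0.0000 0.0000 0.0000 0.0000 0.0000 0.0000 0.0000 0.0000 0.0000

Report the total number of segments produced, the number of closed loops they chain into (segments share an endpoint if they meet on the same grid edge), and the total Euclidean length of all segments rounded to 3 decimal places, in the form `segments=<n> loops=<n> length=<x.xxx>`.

segments=14 loops=1 length=12.417

cell (1,3): code 0100 → (1.567,4.000)–(2.000,3.092)
cell (1,4): code 1000 → (2.000,4.338)–(1.567,4.000)
cell (2,3): code 0110 → (2.000,3.092)–(3.000,3.557)
cell (2,4): code 1001 → (3.000,4.701)–(2.000,4.338)
cell (3,3): code 0110 → (3.000,3.557)–(4.000,3.131)
cell (3,4): code 1101 → (3.119,5.000)–(3.000,4.701)
cell (3,5): code 1100 → (3.981,6.000)–(3.119,5.000)
cell (3,6): code 1000 → (4.000,6.015)–(3.981,6.000)
cell (4,3): code 0110 → (4.000,3.131)–(5.000,3.518)
cell (4,6): code 1001 → (5.000,6.492)–(4.000,6.015)
cell (5,3): code 0010 → (5.000,3.518)–(5.400,4.000)
cell (5,4): code 0011 → (5.400,4.000)–(5.958,5.000)
cell (5,5): code 0011 → (5.958,5.000)–(5.854,6.000)
cell (5,6): code 0001 → (5.854,6.000)–(5.000,6.492)
total: 14 segments, chained into 1 closed loop(s), length Σ = 12.417351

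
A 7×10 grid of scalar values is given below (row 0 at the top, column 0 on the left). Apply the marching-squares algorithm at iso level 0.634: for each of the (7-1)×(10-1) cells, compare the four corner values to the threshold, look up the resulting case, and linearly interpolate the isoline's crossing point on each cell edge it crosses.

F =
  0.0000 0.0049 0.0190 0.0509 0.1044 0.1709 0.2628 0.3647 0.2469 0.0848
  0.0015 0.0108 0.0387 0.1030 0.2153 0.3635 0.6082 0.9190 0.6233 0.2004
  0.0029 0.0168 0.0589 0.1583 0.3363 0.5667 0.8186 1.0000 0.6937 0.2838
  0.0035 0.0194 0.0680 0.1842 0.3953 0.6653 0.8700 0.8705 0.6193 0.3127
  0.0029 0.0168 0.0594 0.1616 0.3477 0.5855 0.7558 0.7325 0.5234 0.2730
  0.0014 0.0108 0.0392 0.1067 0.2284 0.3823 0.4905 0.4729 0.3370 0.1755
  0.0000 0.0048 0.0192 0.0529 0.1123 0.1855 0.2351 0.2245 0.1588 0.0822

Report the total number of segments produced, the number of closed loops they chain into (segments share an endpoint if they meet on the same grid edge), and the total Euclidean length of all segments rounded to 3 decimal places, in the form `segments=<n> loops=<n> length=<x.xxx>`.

segments=16 loops=1 length=11.187

cell (0,6): code 0100 → (0.486,7.000)–(1.000,6.083)
cell (0,7): code 1000 → (1.000,7.964)–(0.486,7.000)
cell (1,5): code 0100 → (1.123,6.000)–(2.000,5.267)
cell (1,6): code 1110 → (1.000,6.083)–(1.123,6.000)
cell (1,7): code 1101 → (1.152,8.000)–(1.000,7.964)
cell (1,8): code 1000 → (2.000,8.146)–(1.152,8.000)
cell (2,4): code 0100 → (2.683,5.000)–(3.000,4.884)
cell (2,5): code 1110 → (2.000,5.267)–(2.683,5.000)
cell (2,7): code 1011 → (3.000,7.941)–(2.802,8.000)
cell (2,8): code 0001 → (2.802,8.000)–(2.000,8.146)
cell (3,4): code 0010 → (3.000,4.884)–(3.392,5.000)
cell (3,5): code 0111 → (3.392,5.000)–(4.000,5.285)
cell (3,7): code 1001 → (4.000,7.471)–(3.000,7.941)
cell (4,5): code 0010 → (4.000,5.285)–(4.459,6.000)
cell (4,6): code 0011 → (4.459,6.000)–(4.379,7.000)
cell (4,7): code 0001 → (4.379,7.000)–(4.000,7.471)
total: 16 segments, chained into 1 closed loop(s), length Σ = 11.187350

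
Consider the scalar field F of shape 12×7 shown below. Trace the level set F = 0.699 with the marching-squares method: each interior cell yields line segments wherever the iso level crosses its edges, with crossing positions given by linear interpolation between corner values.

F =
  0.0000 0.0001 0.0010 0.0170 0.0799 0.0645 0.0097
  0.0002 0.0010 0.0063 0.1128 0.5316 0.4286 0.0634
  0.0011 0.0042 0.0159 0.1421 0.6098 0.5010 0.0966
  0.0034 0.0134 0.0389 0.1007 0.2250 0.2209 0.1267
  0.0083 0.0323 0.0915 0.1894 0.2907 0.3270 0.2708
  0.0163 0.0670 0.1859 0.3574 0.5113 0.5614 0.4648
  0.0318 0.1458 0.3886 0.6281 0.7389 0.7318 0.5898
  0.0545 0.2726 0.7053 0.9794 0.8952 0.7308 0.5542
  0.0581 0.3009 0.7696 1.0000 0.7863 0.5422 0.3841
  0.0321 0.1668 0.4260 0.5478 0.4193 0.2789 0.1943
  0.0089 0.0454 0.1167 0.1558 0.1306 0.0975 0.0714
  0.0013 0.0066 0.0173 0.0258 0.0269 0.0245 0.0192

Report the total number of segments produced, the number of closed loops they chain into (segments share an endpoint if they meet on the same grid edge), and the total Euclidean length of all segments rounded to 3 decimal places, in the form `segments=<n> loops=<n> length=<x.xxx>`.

segments=14 loops=1 length=9.845

cell (5,3): code 0100 → (5.825,4.000)–(6.000,3.640)
cell (5,4): code 1100 → (5.808,5.000)–(5.825,4.000)
cell (5,5): code 1000 → (6.000,5.231)–(5.808,5.000)
cell (6,1): code 0100 → (6.980,2.000)–(7.000,1.985)
cell (6,2): code 1100 → (6.202,3.000)–(6.980,2.000)
cell (6,3): code 1110 → (6.000,3.640)–(6.202,3.000)
cell (6,5): code 1001 → (7.000,5.180)–(6.000,5.231)
cell (7,1): code 0110 → (7.000,1.985)–(8.000,1.849)
cell (7,4): code 1011 → (8.000,4.358)–(7.169,5.000)
cell (7,5): code 0001 → (7.169,5.000)–(7.000,5.180)
cell (8,1): code 0010 → (8.000,1.849)–(8.205,2.000)
cell (8,2): code 0011 → (8.205,2.000)–(8.666,3.000)
cell (8,3): code 0011 → (8.666,3.000)–(8.238,4.000)
cell (8,4): code 0001 → (8.238,4.000)–(8.000,4.358)
total: 14 segments, chained into 1 closed loop(s), length Σ = 9.844696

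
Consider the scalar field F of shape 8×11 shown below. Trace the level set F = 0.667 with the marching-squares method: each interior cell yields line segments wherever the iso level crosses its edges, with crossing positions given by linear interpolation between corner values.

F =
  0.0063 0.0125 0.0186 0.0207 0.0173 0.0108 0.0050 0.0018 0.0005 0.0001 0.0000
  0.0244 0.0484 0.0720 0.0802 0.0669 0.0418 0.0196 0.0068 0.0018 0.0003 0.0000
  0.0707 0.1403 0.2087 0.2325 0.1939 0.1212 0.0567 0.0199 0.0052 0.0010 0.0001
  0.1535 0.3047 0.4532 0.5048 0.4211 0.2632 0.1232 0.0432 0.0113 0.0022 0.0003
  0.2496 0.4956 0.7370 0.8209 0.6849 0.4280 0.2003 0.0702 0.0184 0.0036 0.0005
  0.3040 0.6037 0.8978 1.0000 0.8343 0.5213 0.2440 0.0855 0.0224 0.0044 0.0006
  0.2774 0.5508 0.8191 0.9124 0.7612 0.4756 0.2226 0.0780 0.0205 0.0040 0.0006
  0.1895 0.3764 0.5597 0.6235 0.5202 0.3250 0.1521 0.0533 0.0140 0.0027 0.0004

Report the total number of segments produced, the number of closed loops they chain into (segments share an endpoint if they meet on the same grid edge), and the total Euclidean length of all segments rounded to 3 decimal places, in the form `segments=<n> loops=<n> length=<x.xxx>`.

segments=12 loops=1 length=10.314

cell (3,1): code 0100 → (3.753,2.000)–(4.000,1.710)
cell (3,2): code 1100 → (3.513,3.000)–(3.753,2.000)
cell (3,3): code 1100 → (3.932,4.000)–(3.513,3.000)
cell (3,4): code 1000 → (4.000,4.070)–(3.932,4.000)
cell (4,1): code 0110 → (4.000,1.710)–(5.000,1.215)
cell (4,4): code 1001 → (5.000,4.535)–(4.000,4.070)
cell (5,1): code 0110 → (5.000,1.215)–(6.000,1.433)
cell (5,4): code 1001 → (6.000,4.330)–(5.000,4.535)
cell (6,1): code 0010 → (6.000,1.433)–(6.586,2.000)
cell (6,2): code 0011 → (6.586,2.000)–(6.849,3.000)
cell (6,3): code 0011 → (6.849,3.000)–(6.391,4.000)
cell (6,4): code 0001 → (6.391,4.000)–(6.000,4.330)
total: 12 segments, chained into 1 closed loop(s), length Σ = 10.314469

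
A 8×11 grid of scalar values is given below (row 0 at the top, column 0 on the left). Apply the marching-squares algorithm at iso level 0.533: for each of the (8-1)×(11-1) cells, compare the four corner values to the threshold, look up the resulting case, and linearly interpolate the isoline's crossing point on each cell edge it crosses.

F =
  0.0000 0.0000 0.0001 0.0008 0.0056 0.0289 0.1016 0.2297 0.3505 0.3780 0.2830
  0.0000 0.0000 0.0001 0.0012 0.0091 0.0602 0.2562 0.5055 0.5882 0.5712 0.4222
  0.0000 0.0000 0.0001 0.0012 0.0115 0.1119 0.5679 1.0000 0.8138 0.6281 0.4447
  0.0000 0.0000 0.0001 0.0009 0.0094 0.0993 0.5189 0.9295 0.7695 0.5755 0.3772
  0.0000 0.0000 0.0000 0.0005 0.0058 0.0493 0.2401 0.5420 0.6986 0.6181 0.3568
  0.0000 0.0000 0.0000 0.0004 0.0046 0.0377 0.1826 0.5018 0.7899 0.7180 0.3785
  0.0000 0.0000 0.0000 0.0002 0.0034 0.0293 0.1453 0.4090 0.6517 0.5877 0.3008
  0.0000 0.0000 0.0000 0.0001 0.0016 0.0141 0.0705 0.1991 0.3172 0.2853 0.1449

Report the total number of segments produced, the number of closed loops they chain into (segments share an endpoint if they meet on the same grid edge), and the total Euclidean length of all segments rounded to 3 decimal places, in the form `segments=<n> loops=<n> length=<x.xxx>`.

cell (0,7): code 0100 → (0.768,8.000)–(1.000,7.333)
cell (0,8): code 1100 → (0.802,9.000)–(0.768,8.000)
cell (0,9): code 1000 → (1.000,9.256)–(0.802,9.000)
cell (1,5): code 0100 → (1.888,6.000)–(2.000,5.923)
cell (1,6): code 1100 → (1.056,7.000)–(1.888,6.000)
cell (1,7): code 1110 → (1.000,7.333)–(1.056,7.000)
cell (1,9): code 1001 → (2.000,9.519)–(1.000,9.256)
cell (2,5): code 0010 → (2.000,5.923)–(2.712,6.000)
cell (2,6): code 0111 → (2.712,6.000)–(3.000,6.034)
cell (2,9): code 1001 → (3.000,9.214)–(2.000,9.519)
cell (3,6): code 0110 → (3.000,6.034)–(4.000,6.970)
cell (3,9): code 1001 → (4.000,9.326)–(3.000,9.214)
cell (4,6): code 0010 → (4.000,6.970)–(4.224,7.000)
cell (4,7): code 0111 → (4.224,7.000)–(5.000,7.108)
cell (4,9): code 1001 → (5.000,9.545)–(4.000,9.326)
cell (5,7): code 0110 → (5.000,7.108)–(6.000,7.511)
cell (5,9): code 1001 → (6.000,9.191)–(5.000,9.545)
cell (6,7): code 0010 → (6.000,7.511)–(6.355,8.000)
cell (6,8): code 0011 → (6.355,8.000)–(6.181,9.000)
cell (6,9): code 0001 → (6.181,9.000)–(6.000,9.191)
total: 20 segments, chained into 1 closed loop(s), length Σ = 15.320181

segments=20 loops=1 length=15.320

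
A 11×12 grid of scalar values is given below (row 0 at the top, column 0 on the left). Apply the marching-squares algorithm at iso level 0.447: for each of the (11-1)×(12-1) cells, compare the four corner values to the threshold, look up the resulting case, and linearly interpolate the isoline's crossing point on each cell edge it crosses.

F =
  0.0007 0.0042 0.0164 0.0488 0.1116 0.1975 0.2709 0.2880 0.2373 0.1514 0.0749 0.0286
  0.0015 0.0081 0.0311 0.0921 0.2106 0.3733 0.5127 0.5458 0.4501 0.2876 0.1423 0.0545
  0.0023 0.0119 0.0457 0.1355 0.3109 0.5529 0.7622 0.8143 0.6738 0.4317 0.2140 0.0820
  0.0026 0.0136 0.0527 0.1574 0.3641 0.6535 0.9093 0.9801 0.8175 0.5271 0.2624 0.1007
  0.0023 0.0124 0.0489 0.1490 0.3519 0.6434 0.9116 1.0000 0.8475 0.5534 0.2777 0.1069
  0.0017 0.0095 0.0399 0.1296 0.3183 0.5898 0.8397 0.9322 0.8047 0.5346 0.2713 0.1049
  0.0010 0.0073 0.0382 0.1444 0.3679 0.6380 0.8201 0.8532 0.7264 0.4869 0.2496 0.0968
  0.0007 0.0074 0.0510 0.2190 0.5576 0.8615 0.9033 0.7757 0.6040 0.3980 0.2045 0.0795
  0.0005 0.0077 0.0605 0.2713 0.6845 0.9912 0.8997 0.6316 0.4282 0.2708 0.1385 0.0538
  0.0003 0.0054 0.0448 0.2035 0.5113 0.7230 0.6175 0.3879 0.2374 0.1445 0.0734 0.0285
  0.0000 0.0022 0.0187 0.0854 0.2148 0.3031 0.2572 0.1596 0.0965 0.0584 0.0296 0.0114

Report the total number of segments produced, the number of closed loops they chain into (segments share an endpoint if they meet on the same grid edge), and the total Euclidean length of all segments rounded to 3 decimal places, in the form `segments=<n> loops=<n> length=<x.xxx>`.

cell (0,5): code 0100 → (0.728,6.000)–(1.000,5.529)
cell (0,6): code 1100 → (0.617,7.000)–(0.728,6.000)
cell (0,7): code 1100 → (0.985,8.000)–(0.617,7.000)
cell (0,8): code 1000 → (1.000,8.019)–(0.985,8.000)
cell (1,4): code 0100 → (1.410,5.000)–(2.000,4.562)
cell (1,5): code 1110 → (1.000,5.529)–(1.410,5.000)
cell (1,8): code 1001 → (2.000,8.937)–(1.000,8.019)
cell (2,4): code 0110 → (2.000,4.562)–(3.000,4.286)
cell (2,8): code 1101 → (2.160,9.000)–(2.000,8.937)
cell (2,9): code 1000 → (3.000,9.303)–(2.160,9.000)
cell (3,4): code 0110 → (3.000,4.286)–(4.000,4.326)
cell (3,9): code 1001 → (4.000,9.386)–(3.000,9.303)
cell (4,4): code 0110 → (4.000,4.326)–(5.000,4.474)
cell (4,9): code 1001 → (5.000,9.333)–(4.000,9.386)
cell (5,4): code 0110 → (5.000,4.474)–(6.000,4.293)
cell (5,9): code 1001 → (6.000,9.168)–(5.000,9.333)
cell (6,3): code 0100 → (6.417,4.000)–(7.000,3.673)
cell (6,4): code 1110 → (6.000,4.293)–(6.417,4.000)
cell (6,8): code 1011 → (7.000,8.762)–(6.449,9.000)
cell (6,9): code 0001 → (6.449,9.000)–(6.000,9.168)
cell (7,3): code 0110 → (7.000,3.673)–(8.000,3.425)
cell (7,7): code 1011 → (8.000,7.908)–(7.893,8.000)
cell (7,8): code 0001 → (7.893,8.000)–(7.000,8.762)
cell (8,3): code 0110 → (8.000,3.425)–(9.000,3.791)
cell (8,6): code 1011 → (9.000,6.743)–(8.757,7.000)
cell (8,7): code 0001 → (8.757,7.000)–(8.000,7.908)
cell (9,3): code 0010 → (9.000,3.791)–(9.217,4.000)
cell (9,4): code 0011 → (9.217,4.000)–(9.657,5.000)
cell (9,5): code 0011 → (9.657,5.000)–(9.473,6.000)
cell (9,6): code 0001 → (9.473,6.000)–(9.000,6.743)
total: 30 segments, chained into 1 closed loop(s), length Σ = 24.044317

segments=30 loops=1 length=24.044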